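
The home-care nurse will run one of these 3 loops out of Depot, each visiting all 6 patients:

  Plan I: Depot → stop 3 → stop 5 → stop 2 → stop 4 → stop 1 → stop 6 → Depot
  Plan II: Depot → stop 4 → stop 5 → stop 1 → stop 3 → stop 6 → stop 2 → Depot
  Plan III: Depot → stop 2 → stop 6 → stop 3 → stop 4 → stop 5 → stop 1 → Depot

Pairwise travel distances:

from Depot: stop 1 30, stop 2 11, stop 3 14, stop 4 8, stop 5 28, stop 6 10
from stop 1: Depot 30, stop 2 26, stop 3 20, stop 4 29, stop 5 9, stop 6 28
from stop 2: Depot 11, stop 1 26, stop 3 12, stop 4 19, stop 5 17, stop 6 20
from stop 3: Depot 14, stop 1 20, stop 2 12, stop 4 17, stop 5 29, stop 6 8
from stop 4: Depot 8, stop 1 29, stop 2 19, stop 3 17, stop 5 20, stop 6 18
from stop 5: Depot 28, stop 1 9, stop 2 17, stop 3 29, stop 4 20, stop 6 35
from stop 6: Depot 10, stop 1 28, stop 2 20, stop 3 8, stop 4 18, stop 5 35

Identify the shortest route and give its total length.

Shortest is Plan II, total 96.

Plan I: 14 + 29 + 17 + 19 + 29 + 28 + 10 = 146
Plan II: 8 + 20 + 9 + 20 + 8 + 20 + 11 = 96
Plan III: 11 + 20 + 8 + 17 + 20 + 9 + 30 = 115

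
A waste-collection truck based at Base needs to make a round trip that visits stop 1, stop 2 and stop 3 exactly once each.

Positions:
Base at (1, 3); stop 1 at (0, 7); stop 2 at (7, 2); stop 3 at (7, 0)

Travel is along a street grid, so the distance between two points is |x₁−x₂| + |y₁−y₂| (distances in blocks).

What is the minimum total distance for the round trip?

28 blocks — the shortest possible round trip.

Base→stop 1→stop 2→stop 3→Base: 5+12+2+9 = 28
Base→stop 1→stop 3→stop 2→Base: 5+14+2+7 = 28
Base→stop 2→stop 1→stop 3→Base: 7+12+14+9 = 42
The minimum is 28.
One optimal route: Base → stop 1 → stop 2 → stop 3 → Base (or its reverse).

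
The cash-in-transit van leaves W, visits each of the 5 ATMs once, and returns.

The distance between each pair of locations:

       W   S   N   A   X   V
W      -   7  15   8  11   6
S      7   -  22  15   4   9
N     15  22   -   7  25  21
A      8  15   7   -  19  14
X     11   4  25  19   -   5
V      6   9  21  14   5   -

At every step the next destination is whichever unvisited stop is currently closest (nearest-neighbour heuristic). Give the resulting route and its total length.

Nearest-neighbour total = 52; route W → V → X → S → A → N → W.

At W the remaining stops are V 6, S 7, A 8, X 11, N 15; go to V.
At V the remaining stops are X 5, S 9, A 14, N 21; go to X.
At X the remaining stops are S 4, A 19, N 25; go to S.
At S the remaining stops are A 15, N 22; go to A.
At A the remaining stops are N 7; go to N.
Return N→W: 15.
Total = 6 + 5 + 4 + 15 + 7 + 15 = 52.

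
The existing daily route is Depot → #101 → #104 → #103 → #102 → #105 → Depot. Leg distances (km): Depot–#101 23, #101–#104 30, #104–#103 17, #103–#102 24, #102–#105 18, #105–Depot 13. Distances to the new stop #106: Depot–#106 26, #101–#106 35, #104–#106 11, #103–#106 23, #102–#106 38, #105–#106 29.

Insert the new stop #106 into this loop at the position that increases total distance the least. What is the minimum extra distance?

Insertion cost between consecutive stops i–j is d(i,#106) + d(#106,j) − d(i,j):
  between Depot and #101: 26 + 35 − 23 = 38
  between #101 and #104: 35 + 11 − 30 = 16
  between #104 and #103: 11 + 23 − 17 = 17
  between #103 and #102: 23 + 38 − 24 = 37
  between #102 and #105: 38 + 29 − 18 = 49
  between #105 and Depot: 29 + 26 − 13 = 42
Cheapest insertion is between #101 and #104, adding 16.
New total = 125 + 16 = 141.

Minimum extra distance: 16 km, inserting #106 between #101 and #104.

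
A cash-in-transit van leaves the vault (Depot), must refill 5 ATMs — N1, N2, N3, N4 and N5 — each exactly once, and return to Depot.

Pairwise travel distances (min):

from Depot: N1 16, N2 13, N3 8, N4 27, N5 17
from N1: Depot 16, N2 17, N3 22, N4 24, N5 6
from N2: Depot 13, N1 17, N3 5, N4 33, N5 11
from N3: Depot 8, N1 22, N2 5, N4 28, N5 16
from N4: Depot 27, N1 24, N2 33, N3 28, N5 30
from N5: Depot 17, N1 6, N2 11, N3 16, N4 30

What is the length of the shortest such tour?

81 min — the shortest possible round trip.

There are 60 distinct closed tours to check (reversals are equivalent).
Depot-N1-N2-N3-N4-N5-Depot: 16+17+5+28+30+17 = 113
Depot-N1-N2-N3-N5-N4-Depot: 16+17+5+16+30+27 = 111
Depot-N1-N2-N4-N3-N5-Depot: 16+17+33+28+16+17 = 127
Depot-N1-N2-N4-N5-N3-Depot: 16+17+33+30+16+8 = 120
Depot-N1-N2-N5-N3-N4-Depot: 16+17+11+16+28+27 = 115
Depot-N1-N2-N5-N4-N3-Depot: 16+17+11+30+28+8 = 110
Depot-N1-N3-N2-N4-N5-Depot: 16+22+5+33+30+17 = 123
Depot-N1-N3-N2-N5-N4-Depot: 16+22+5+11+30+27 = 111
Depot-N1-N3-N4-N2-N5-Depot: 16+22+28+33+11+17 = 127
Depot-N1-N3-N4-N5-N2-Depot: 16+22+28+30+11+13 = 120
Depot-N1-N3-N5-N2-N4-Depot: 16+22+16+11+33+27 = 125
Depot-N1-N3-N5-N4-N2-Depot: 16+22+16+30+33+13 = 130
Depot-N1-N4-N2-N3-N5-Depot: 16+24+33+5+16+17 = 111
Depot-N1-N4-N2-N5-N3-Depot: 16+24+33+11+16+8 = 108
… (46 more)
Depot-N3-N2-N5-N1-N4-Depot: 8+5+11+6+24+27 = 81  ← best
The minimum is 81.
One optimal route: Depot → N3 → N2 → N5 → N1 → N4 → Depot (or its reverse).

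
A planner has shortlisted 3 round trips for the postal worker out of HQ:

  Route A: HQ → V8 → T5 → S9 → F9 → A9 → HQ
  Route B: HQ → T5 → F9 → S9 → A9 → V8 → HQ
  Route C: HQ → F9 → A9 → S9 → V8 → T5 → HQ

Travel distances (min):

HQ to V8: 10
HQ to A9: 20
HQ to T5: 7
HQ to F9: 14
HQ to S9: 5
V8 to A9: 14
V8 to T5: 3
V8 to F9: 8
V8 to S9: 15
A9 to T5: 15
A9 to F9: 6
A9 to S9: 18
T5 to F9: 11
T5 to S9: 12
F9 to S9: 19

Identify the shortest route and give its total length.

Shortest is Route C, total 63 min.

Route A: 10 + 3 + 12 + 19 + 6 + 20 = 70
Route B: 7 + 11 + 19 + 18 + 14 + 10 = 79
Route C: 14 + 6 + 18 + 15 + 3 + 7 = 63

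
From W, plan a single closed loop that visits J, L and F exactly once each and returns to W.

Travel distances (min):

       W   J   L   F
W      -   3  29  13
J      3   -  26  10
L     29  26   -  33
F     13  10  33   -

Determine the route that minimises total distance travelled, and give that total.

There are 3 distinct closed tours to check (reversals are equivalent).
W - J - L - F - W: 3+26+33+13 = 75
W - J - F - L - W: 3+10+33+29 = 75
W - L - J - F - W: 29+26+10+13 = 78
The minimum is 75.
One optimal route: W → J → L → F → W (or its reverse).

75 min — the shortest possible round trip.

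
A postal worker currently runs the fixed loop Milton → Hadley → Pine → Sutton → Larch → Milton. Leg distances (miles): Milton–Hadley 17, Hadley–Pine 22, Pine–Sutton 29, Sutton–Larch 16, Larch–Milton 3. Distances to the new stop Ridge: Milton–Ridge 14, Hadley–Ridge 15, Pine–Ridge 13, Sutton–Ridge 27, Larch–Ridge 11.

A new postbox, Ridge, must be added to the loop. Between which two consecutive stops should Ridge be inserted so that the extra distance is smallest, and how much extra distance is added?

Insertion cost between consecutive stops i–j is d(i,Ridge) + d(Ridge,j) − d(i,j):
  between Milton and Hadley: 14 + 15 − 17 = 12
  between Hadley and Pine: 15 + 13 − 22 = 6
  between Pine and Sutton: 13 + 27 − 29 = 11
  between Sutton and Larch: 27 + 11 − 16 = 22
  between Larch and Milton: 11 + 14 − 3 = 22
Cheapest insertion is between Hadley and Pine, adding 6.
New total = 87 + 6 = 93.

Minimum extra distance: 6 miles, inserting Ridge between Hadley and Pine.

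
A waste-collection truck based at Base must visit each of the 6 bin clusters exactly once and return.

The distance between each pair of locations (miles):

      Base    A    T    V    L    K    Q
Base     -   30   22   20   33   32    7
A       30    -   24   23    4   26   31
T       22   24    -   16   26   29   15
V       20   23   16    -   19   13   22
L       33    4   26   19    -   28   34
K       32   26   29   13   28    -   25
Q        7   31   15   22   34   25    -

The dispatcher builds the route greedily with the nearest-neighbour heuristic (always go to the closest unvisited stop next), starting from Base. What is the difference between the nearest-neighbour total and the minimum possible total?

From Base: Q=7, V=20, T=22, A=30, K=32, L=33 → choose Q (7).
From Q: T=15, V=22, K=25, A=31, L=34 → choose T (15).
From T: V=16, A=24, L=26, K=29 → choose V (16).
From V: K=13, L=19, A=23 → choose K (13).
From K: A=26, L=28 → choose A (26).
From A: L=4 → choose L (4).
NN route Base → Q → T → V → K → A → L → Base costs 114.
Optimal: Base → V → K → A → L → T → Q → Base costs 111 (by enumerating all 360 distinct tours).
Excess = 114 − 111 = 3.

3 miles longer than the optimal tour.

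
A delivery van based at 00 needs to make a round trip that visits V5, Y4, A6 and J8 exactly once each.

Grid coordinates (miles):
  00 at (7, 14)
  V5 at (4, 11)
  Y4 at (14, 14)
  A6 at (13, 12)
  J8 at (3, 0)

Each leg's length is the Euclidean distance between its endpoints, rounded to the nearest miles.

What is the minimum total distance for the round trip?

00-V5-Y4-A6-J8-00: 4+10+2+16+15 = 47
00-V5-Y4-J8-A6-00: 4+10+18+16+6 = 54
00-V5-A6-Y4-J8-00: 4+9+2+18+15 = 48
00-V5-A6-J8-Y4-00: 4+9+16+18+7 = 54
00-V5-J8-Y4-A6-00: 4+11+18+2+6 = 41
00-V5-J8-A6-Y4-00: 4+11+16+2+7 = 40
00-Y4-V5-A6-J8-00: 7+10+9+16+15 = 57
00-Y4-V5-J8-A6-00: 7+10+11+16+6 = 50
00-Y4-A6-V5-J8-00: 7+2+9+11+15 = 44
00-Y4-J8-V5-A6-00: 7+18+11+9+6 = 51
00-A6-V5-Y4-J8-00: 6+9+10+18+15 = 58
00-A6-Y4-V5-J8-00: 6+2+10+11+15 = 44
The minimum is 40.
One optimal route: 00 → V5 → J8 → A6 → Y4 → 00 (or its reverse).

Shortest round trip = 40 miles.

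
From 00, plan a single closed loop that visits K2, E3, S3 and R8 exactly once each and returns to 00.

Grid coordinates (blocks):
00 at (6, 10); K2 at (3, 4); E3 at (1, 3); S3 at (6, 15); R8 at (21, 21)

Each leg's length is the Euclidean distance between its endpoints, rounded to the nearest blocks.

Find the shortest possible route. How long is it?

00-K2-E3-S3-R8-00: 7+2+13+16+19 = 57
00-K2-E3-R8-S3-00: 7+2+27+16+5 = 57
00-K2-S3-E3-R8-00: 7+11+13+27+19 = 77
00-K2-S3-R8-E3-00: 7+11+16+27+9 = 70
00-K2-R8-E3-S3-00: 7+25+27+13+5 = 77
00-K2-R8-S3-E3-00: 7+25+16+13+9 = 70
00-E3-K2-S3-R8-00: 9+2+11+16+19 = 57
00-E3-K2-R8-S3-00: 9+2+25+16+5 = 57
00-E3-S3-K2-R8-00: 9+13+11+25+19 = 77
00-E3-R8-K2-S3-00: 9+27+25+11+5 = 77
00-S3-K2-E3-R8-00: 5+11+2+27+19 = 64
00-S3-E3-K2-R8-00: 5+13+2+25+19 = 64
The minimum is 57.
One optimal route: 00 → K2 → E3 → S3 → R8 → 00 (or its reverse).

57 blocks — the shortest possible round trip.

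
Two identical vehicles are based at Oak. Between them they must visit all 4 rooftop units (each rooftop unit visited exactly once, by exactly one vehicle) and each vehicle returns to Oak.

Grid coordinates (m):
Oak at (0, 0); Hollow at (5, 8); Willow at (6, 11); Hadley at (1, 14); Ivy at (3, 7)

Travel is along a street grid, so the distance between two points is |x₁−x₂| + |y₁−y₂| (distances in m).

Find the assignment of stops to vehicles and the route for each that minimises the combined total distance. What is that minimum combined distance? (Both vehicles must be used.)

Minimum combined distance: 60 m.

Check every non-empty split of the stops between the two vehicles; for each half take its own optimal tour:
  {Hollow} + {Willow, Hadley, Ivy}: 26 + 40 = 66
  {Willow} + {Hollow, Hadley, Ivy}: 34 + 38 = 72
  {Hollow, Willow} + {Hadley, Ivy}: 34 + 34 = 68
  {Hadley} + {Hollow, Willow, Ivy}: 30 + 34 = 64
  {Hollow, Hadley} + {Willow, Ivy}: 38 + 34 = 72
  {Willow, Hadley} + {Hollow, Ivy}: 40 + 26 = 66
  … (7 splits in total)
  {Hollow, Willow, Hadley} + {Ivy}: 40 + 20 = 60  ← best
Best: vehicle 1 Oak → Hollow → Willow → Hadley → Oak = 40; vehicle 2 Oak → Ivy → Oak = 20; combined 60.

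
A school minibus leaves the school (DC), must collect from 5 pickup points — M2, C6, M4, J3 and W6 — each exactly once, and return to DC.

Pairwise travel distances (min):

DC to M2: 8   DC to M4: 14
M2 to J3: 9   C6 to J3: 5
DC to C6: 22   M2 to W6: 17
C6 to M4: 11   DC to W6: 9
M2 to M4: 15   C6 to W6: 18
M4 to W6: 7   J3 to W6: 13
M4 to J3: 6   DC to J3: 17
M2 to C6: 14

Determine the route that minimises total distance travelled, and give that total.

Minimum total distance: 49 min.

With 5 stops there are 5!/2 = 60 distinct round trips (a route and its reverse cost the same).
DC-M2-C6-M4-J3-W6-DC: 8+14+11+6+13+9 = 61
DC-M2-C6-M4-W6-J3-DC: 8+14+11+7+13+17 = 70
DC-M2-C6-J3-M4-W6-DC: 8+14+5+6+7+9 = 49
DC-M2-C6-J3-W6-M4-DC: 8+14+5+13+7+14 = 61
DC-M2-C6-W6-M4-J3-DC: 8+14+18+7+6+17 = 70
DC-M2-C6-W6-J3-M4-DC: 8+14+18+13+6+14 = 73
DC-M2-M4-C6-J3-W6-DC: 8+15+11+5+13+9 = 61
DC-M2-M4-C6-W6-J3-DC: 8+15+11+18+13+17 = 82
DC-M2-M4-J3-C6-W6-DC: 8+15+6+5+18+9 = 61
DC-M2-M4-J3-W6-C6-DC: 8+15+6+13+18+22 = 82
DC-M2-M4-W6-C6-J3-DC: 8+15+7+18+5+17 = 70
DC-M2-M4-W6-J3-C6-DC: 8+15+7+13+5+22 = 70
DC-M2-J3-C6-M4-W6-DC: 8+9+5+11+7+9 = 49
DC-M2-J3-C6-W6-M4-DC: 8+9+5+18+7+14 = 61
… (46 more)
The minimum is 49.
One optimal route: DC → M2 → C6 → J3 → M4 → W6 → DC (or its reverse).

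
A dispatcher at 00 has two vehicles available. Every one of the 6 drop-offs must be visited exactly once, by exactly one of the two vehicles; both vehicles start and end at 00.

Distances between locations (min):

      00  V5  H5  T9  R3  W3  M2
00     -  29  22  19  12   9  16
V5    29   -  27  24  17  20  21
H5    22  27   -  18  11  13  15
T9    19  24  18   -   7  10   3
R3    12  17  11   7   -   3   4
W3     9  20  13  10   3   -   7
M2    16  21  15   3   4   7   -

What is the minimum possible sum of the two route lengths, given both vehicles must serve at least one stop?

There are 2^5 − 1 = 31 ways to divide the 6 stops into two non-empty groups. For each, the best each vehicle can do is its own shortest tour through its group:
  {V5} + {H5, T9, R3, W3, M2}: 58 + 59 = 117
  {H5} + {V5, T9, R3, W3, M2}: 44 + 72 = 116
  {V5, H5} + {T9, R3, W3, M2}: 78 + 38 = 116
  {T9} + {V5, H5, R3, W3, M2}: 38 + 86 = 124
  {V5, T9} + {H5, R3, W3, M2}: 72 + 53 = 125
  {H5, T9} + {V5, R3, W3, M2}: 59 + 66 = 125
  … (31 splits in total)
  {W3} + {V5, H5, T9, R3, M2}: 18 + 92 = 110  ← best
Best: vehicle 1 00 → W3 → 00 = 18; vehicle 2 00 → H5 → V5 → T9 → M2 → R3 → 00 = 92; combined 110.

110 min — the smallest possible combined total.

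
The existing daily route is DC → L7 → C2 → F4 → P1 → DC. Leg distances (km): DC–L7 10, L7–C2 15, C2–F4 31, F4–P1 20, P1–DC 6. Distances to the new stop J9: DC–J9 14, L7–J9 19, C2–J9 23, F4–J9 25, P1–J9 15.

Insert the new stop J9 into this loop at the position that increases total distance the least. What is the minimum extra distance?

Insertion cost between consecutive stops i–j is d(i,J9) + d(J9,j) − d(i,j):
  between DC and L7: 14 + 19 − 10 = 23
  between L7 and C2: 19 + 23 − 15 = 27
  between C2 and F4: 23 + 25 − 31 = 17
  between F4 and P1: 25 + 15 − 20 = 20
  between P1 and DC: 15 + 14 − 6 = 23
Cheapest insertion is between C2 and F4, adding 17.
New total = 82 + 17 = 99.

Minimum extra distance: 17 km, inserting J9 between C2 and F4.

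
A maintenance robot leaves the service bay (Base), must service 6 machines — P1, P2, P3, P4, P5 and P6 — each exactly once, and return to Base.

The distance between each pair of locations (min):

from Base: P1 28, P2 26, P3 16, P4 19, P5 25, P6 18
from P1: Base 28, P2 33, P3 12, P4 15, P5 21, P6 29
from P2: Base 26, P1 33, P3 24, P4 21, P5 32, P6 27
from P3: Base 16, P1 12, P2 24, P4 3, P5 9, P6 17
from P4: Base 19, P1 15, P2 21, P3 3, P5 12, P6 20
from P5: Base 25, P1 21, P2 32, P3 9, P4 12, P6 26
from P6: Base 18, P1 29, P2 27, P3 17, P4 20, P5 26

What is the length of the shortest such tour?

Base → P1 → P2 → P3 → P4 → P5 → P6 → Base: 28+33+24+3+12+26+18 = 144
Base → P1 → P2 → P3 → P4 → P6 → P5 → Base: 28+33+24+3+20+26+25 = 159
Base → P1 → P2 → P3 → P5 → P4 → P6 → Base: 28+33+24+9+12+20+18 = 144
Base → P1 → P2 → P3 → P5 → P6 → P4 → Base: 28+33+24+9+26+20+19 = 159
Base → P1 → P2 → P3 → P6 → P4 → P5 → Base: 28+33+24+17+20+12+25 = 159
Base → P1 → P2 → P3 → P6 → P5 → P4 → Base: 28+33+24+17+26+12+19 = 159
Base → P1 → P2 → P4 → P3 → P5 → P6 → Base: 28+33+21+3+9+26+18 = 138
Base → P1 → P2 → P4 → P3 → P6 → P5 → Base: 28+33+21+3+17+26+25 = 153
… (352 more)
Base → P1 → P3 → P5 → P4 → P2 → P6 → Base: 28+12+9+12+21+27+18 = 127  ← best
The minimum is 127.
One optimal route: Base → P1 → P3 → P5 → P4 → P2 → P6 → Base (or its reverse).

Minimum total distance: 127 min.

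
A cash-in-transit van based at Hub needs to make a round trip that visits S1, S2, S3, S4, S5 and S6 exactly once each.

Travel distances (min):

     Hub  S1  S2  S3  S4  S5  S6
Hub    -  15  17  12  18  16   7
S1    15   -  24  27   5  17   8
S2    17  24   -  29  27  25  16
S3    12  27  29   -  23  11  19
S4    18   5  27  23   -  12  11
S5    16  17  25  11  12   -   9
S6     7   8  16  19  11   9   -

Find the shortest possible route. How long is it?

Minimum total distance: 81 min.

There are 360 distinct closed tours to check (reversals are equivalent).
Hub→S1→S2→S3→S4→S5→S6→Hub: 15+24+29+23+12+9+7 = 119
Hub→S1→S2→S3→S4→S6→S5→Hub: 15+24+29+23+11+9+16 = 127
Hub→S1→S2→S3→S5→S4→S6→Hub: 15+24+29+11+12+11+7 = 109
Hub→S1→S2→S3→S5→S6→S4→Hub: 15+24+29+11+9+11+18 = 117
Hub→S1→S2→S3→S6→S4→S5→Hub: 15+24+29+19+11+12+16 = 126
Hub→S1→S2→S3→S6→S5→S4→Hub: 15+24+29+19+9+12+18 = 126
Hub→S1→S2→S4→S3→S5→S6→Hub: 15+24+27+23+11+9+7 = 116
Hub→S1→S2→S4→S3→S6→S5→Hub: 15+24+27+23+19+9+16 = 133
… (352 more)
Hub→S2→S6→S1→S4→S5→S3→Hub: 17+16+8+5+12+11+12 = 81  ← best
The minimum is 81.
One optimal route: Hub → S2 → S6 → S1 → S4 → S5 → S3 → Hub (or its reverse).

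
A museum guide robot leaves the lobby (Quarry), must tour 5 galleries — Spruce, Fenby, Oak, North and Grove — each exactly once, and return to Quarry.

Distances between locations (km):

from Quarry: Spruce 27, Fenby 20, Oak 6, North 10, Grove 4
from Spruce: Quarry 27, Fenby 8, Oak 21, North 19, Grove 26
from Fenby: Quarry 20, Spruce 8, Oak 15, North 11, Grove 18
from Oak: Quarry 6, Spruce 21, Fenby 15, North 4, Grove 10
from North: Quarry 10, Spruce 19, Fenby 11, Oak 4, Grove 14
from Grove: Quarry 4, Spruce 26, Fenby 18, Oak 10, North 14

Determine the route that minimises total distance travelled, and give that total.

There are 60 distinct closed tours to check (reversals are equivalent).
Quarry-Spruce-Fenby-Oak-North-Grove-Quarry: 27+8+15+4+14+4 = 72
Quarry-Spruce-Fenby-Oak-Grove-North-Quarry: 27+8+15+10+14+10 = 84
Quarry-Spruce-Fenby-North-Oak-Grove-Quarry: 27+8+11+4+10+4 = 64
Quarry-Spruce-Fenby-North-Grove-Oak-Quarry: 27+8+11+14+10+6 = 76
Quarry-Spruce-Fenby-Grove-Oak-North-Quarry: 27+8+18+10+4+10 = 77
Quarry-Spruce-Fenby-Grove-North-Oak-Quarry: 27+8+18+14+4+6 = 77
Quarry-Spruce-Oak-Fenby-North-Grove-Quarry: 27+21+15+11+14+4 = 92
Quarry-Spruce-Oak-Fenby-Grove-North-Quarry: 27+21+15+18+14+10 = 105
Quarry-Spruce-Oak-North-Fenby-Grove-Quarry: 27+21+4+11+18+4 = 85
Quarry-Spruce-Oak-North-Grove-Fenby-Quarry: 27+21+4+14+18+20 = 104
Quarry-Spruce-Oak-Grove-Fenby-North-Quarry: 27+21+10+18+11+10 = 97
Quarry-Spruce-Oak-Grove-North-Fenby-Quarry: 27+21+10+14+11+20 = 103
Quarry-Spruce-North-Fenby-Oak-Grove-Quarry: 27+19+11+15+10+4 = 86
Quarry-Spruce-North-Fenby-Grove-Oak-Quarry: 27+19+11+18+10+6 = 91
… (46 more)
Quarry-Oak-North-Spruce-Fenby-Grove-Quarry: 6+4+19+8+18+4 = 59  ← best
The minimum is 59.
One optimal route: Quarry → Oak → North → Spruce → Fenby → Grove → Quarry (or its reverse).

Minimum total distance: 59 km.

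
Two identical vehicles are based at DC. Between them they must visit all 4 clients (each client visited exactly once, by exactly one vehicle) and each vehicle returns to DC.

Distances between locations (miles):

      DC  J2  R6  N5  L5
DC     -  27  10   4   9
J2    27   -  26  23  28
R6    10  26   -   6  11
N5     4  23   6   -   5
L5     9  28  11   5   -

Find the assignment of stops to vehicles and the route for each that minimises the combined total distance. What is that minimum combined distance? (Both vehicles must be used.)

81 miles — the smallest possible combined total.

Check every non-empty split of the stops between the two vehicles; for each half take its own optimal tour:
  {J2} + {R6, N5, L5}: 54 + 30 = 84
  {R6} + {J2, N5, L5}: 20 + 64 = 84
  {J2, R6} + {N5, L5}: 63 + 18 = 81
  {N5} + {J2, R6, L5}: 8 + 73 = 81
  {J2, N5} + {R6, L5}: 54 + 30 = 84
  {R6, N5} + {J2, L5}: 20 + 64 = 84
  … (7 splits in total)
Best: vehicle 1 DC → J2 → R6 → DC = 63; vehicle 2 DC → N5 → L5 → DC = 18; combined 81.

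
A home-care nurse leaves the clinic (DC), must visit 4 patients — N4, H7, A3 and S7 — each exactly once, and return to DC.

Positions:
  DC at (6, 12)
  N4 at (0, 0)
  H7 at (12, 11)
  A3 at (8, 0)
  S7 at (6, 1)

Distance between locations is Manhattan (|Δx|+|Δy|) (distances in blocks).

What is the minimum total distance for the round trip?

There are 12 distinct closed tours to check (reversals are equivalent).
DC - N4 - H7 - A3 - S7 - DC: 18+23+15+3+11 = 70
DC - N4 - H7 - S7 - A3 - DC: 18+23+16+3+14 = 74
DC - N4 - A3 - H7 - S7 - DC: 18+8+15+16+11 = 68
DC - N4 - A3 - S7 - H7 - DC: 18+8+3+16+7 = 52
DC - N4 - S7 - H7 - A3 - DC: 18+7+16+15+14 = 70
DC - N4 - S7 - A3 - H7 - DC: 18+7+3+15+7 = 50
DC - H7 - N4 - A3 - S7 - DC: 7+23+8+3+11 = 52
DC - H7 - N4 - S7 - A3 - DC: 7+23+7+3+14 = 54
DC - H7 - A3 - N4 - S7 - DC: 7+15+8+7+11 = 48
DC - H7 - S7 - N4 - A3 - DC: 7+16+7+8+14 = 52
DC - A3 - N4 - H7 - S7 - DC: 14+8+23+16+11 = 72
DC - A3 - H7 - N4 - S7 - DC: 14+15+23+7+11 = 70
The minimum is 48.
One optimal route: DC → H7 → A3 → N4 → S7 → DC (or its reverse).

Shortest round trip = 48 blocks.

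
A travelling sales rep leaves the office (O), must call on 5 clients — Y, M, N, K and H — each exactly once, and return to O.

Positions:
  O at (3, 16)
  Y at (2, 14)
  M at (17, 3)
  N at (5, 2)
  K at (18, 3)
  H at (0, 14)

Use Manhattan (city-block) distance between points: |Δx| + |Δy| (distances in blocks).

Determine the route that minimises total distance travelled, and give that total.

With 5 stops there are 5!/2 = 60 distinct round trips (a route and its reverse cost the same).
O-Y-M-N-K-H-O: 3+26+13+14+29+5 = 90
O-Y-M-N-H-K-O: 3+26+13+17+29+28 = 116
O-Y-M-K-N-H-O: 3+26+1+14+17+5 = 66
O-Y-M-K-H-N-O: 3+26+1+29+17+16 = 92
O-Y-M-H-N-K-O: 3+26+28+17+14+28 = 116
O-Y-M-H-K-N-O: 3+26+28+29+14+16 = 116
O-Y-N-M-K-H-O: 3+15+13+1+29+5 = 66
O-Y-N-M-H-K-O: 3+15+13+28+29+28 = 116
O-Y-N-K-M-H-O: 3+15+14+1+28+5 = 66
O-Y-N-K-H-M-O: 3+15+14+29+28+27 = 116
O-Y-N-H-M-K-O: 3+15+17+28+1+28 = 92
O-Y-N-H-K-M-O: 3+15+17+29+1+27 = 92
O-Y-K-M-N-H-O: 3+27+1+13+17+5 = 66
O-Y-K-M-H-N-O: 3+27+1+28+17+16 = 92
… (46 more)
O-Y-H-M-K-N-O: 3+2+28+1+14+16 = 64  ← best
The minimum is 64.
One optimal route: O → Y → H → M → K → N → O (or its reverse).

Minimum total distance: 64 blocks.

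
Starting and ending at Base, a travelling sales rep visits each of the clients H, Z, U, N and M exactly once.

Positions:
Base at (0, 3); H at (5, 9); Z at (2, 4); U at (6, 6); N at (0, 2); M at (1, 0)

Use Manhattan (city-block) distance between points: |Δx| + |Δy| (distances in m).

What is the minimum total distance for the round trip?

30 m — the shortest possible round trip.

There are 60 distinct closed tours to check (reversals are equivalent).
Base-H-Z-U-N-M-Base: 11+8+6+10+3+4 = 42
Base-H-Z-U-M-N-Base: 11+8+6+11+3+1 = 40
Base-H-Z-N-U-M-Base: 11+8+4+10+11+4 = 48
Base-H-Z-N-M-U-Base: 11+8+4+3+11+9 = 46
Base-H-Z-M-U-N-Base: 11+8+5+11+10+1 = 46
Base-H-Z-M-N-U-Base: 11+8+5+3+10+9 = 46
Base-H-U-Z-N-M-Base: 11+4+6+4+3+4 = 32
Base-H-U-Z-M-N-Base: 11+4+6+5+3+1 = 30
Base-H-U-N-Z-M-Base: 11+4+10+4+5+4 = 38
Base-H-U-N-M-Z-Base: 11+4+10+3+5+3 = 36
Base-H-U-M-Z-N-Base: 11+4+11+5+4+1 = 36
Base-H-U-M-N-Z-Base: 11+4+11+3+4+3 = 36
Base-H-N-Z-U-M-Base: 11+12+4+6+11+4 = 48
Base-H-N-Z-M-U-Base: 11+12+4+5+11+9 = 52
… (46 more)
The minimum is 30.
One optimal route: Base → H → U → Z → M → N → Base (or its reverse).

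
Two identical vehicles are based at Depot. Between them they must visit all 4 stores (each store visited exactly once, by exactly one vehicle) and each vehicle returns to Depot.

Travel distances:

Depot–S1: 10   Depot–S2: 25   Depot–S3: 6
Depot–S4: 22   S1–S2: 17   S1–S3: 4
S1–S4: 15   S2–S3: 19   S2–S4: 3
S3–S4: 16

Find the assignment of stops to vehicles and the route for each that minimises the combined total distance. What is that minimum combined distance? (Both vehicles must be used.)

Minimum combined distance: 64.

There are 2^3 − 1 = 7 ways to divide the 4 stops into two non-empty groups. For each, the best each vehicle can do is its own shortest tour through its group:
  {S1} + {S2, S3, S4}: 20 + 50 = 70
  {S2} + {S1, S3, S4}: 50 + 47 = 97
  {S1, S2} + {S3, S4}: 52 + 44 = 96
  {S3} + {S1, S2, S4}: 12 + 52 = 64
  {S1, S3} + {S2, S4}: 20 + 50 = 70
  {S2, S3} + {S1, S4}: 50 + 47 = 97
  … (7 splits in total)
Best: vehicle 1 Depot → S3 → Depot = 12; vehicle 2 Depot → S1 → S2 → S4 → Depot = 52; combined 64.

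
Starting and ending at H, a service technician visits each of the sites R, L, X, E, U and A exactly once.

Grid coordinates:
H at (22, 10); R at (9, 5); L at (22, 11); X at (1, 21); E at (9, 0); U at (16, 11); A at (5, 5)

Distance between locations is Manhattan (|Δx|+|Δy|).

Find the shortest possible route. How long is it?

84 — the shortest possible round trip.

H - R - L - X - E - U - A - H: 18+19+31+29+18+17+22 = 154
H - R - L - X - E - A - U - H: 18+19+31+29+9+17+7 = 130
H - R - L - X - U - E - A - H: 18+19+31+25+18+9+22 = 142
H - R - L - X - U - A - E - H: 18+19+31+25+17+9+23 = 142
H - R - L - X - A - E - U - H: 18+19+31+20+9+18+7 = 122
H - R - L - X - A - U - E - H: 18+19+31+20+17+18+23 = 146
H - R - L - E - X - U - A - H: 18+19+24+29+25+17+22 = 154
H - R - L - E - X - A - U - H: 18+19+24+29+20+17+7 = 134
… (352 more)
H - R - E - A - X - U - L - H: 18+5+9+20+25+6+1 = 84  ← best
The minimum is 84.
One optimal route: H → R → E → A → X → U → L → H (or its reverse).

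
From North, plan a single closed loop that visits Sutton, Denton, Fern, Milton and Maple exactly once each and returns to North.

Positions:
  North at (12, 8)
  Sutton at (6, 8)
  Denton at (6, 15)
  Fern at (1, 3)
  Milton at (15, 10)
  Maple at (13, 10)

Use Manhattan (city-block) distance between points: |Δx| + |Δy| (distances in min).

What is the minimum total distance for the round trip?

Shortest round trip = 52 min.

There are 60 distinct closed tours to check (reversals are equivalent).
North-Sutton-Denton-Fern-Milton-Maple-North: 6+7+17+21+2+3 = 56
North-Sutton-Denton-Fern-Maple-Milton-North: 6+7+17+19+2+5 = 56
North-Sutton-Denton-Milton-Fern-Maple-North: 6+7+14+21+19+3 = 70
North-Sutton-Denton-Milton-Maple-Fern-North: 6+7+14+2+19+16 = 64
North-Sutton-Denton-Maple-Fern-Milton-North: 6+7+12+19+21+5 = 70
North-Sutton-Denton-Maple-Milton-Fern-North: 6+7+12+2+21+16 = 64
North-Sutton-Fern-Denton-Milton-Maple-North: 6+10+17+14+2+3 = 52
North-Sutton-Fern-Denton-Maple-Milton-North: 6+10+17+12+2+5 = 52
North-Sutton-Fern-Milton-Denton-Maple-North: 6+10+21+14+12+3 = 66
North-Sutton-Fern-Milton-Maple-Denton-North: 6+10+21+2+12+13 = 64
North-Sutton-Fern-Maple-Denton-Milton-North: 6+10+19+12+14+5 = 66
North-Sutton-Fern-Maple-Milton-Denton-North: 6+10+19+2+14+13 = 64
North-Sutton-Milton-Denton-Fern-Maple-North: 6+11+14+17+19+3 = 70
North-Sutton-Milton-Denton-Maple-Fern-North: 6+11+14+12+19+16 = 78
… (46 more)
The minimum is 52.
One optimal route: North → Sutton → Fern → Denton → Milton → Maple → North (or its reverse).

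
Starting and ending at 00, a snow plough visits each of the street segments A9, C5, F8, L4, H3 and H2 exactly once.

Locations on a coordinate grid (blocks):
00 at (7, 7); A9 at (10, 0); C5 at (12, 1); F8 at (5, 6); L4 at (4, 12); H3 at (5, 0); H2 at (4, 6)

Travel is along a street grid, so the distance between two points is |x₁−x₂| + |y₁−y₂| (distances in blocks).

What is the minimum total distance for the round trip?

Shortest round trip = 40 blocks.

With 6 stops there are 6!/2 = 360 distinct round trips (a route and its reverse cost the same).
00 - A9 - C5 - F8 - L4 - H3 - H2 - 00: 10+3+12+7+13+7+4 = 56
00 - A9 - C5 - F8 - L4 - H2 - H3 - 00: 10+3+12+7+6+7+9 = 54
00 - A9 - C5 - F8 - H3 - L4 - H2 - 00: 10+3+12+6+13+6+4 = 54
00 - A9 - C5 - F8 - H3 - H2 - L4 - 00: 10+3+12+6+7+6+8 = 52
00 - A9 - C5 - F8 - H2 - L4 - H3 - 00: 10+3+12+1+6+13+9 = 54
00 - A9 - C5 - F8 - H2 - H3 - L4 - 00: 10+3+12+1+7+13+8 = 54
00 - A9 - C5 - L4 - F8 - H3 - H2 - 00: 10+3+19+7+6+7+4 = 56
00 - A9 - C5 - L4 - F8 - H2 - H3 - 00: 10+3+19+7+1+7+9 = 56
… (352 more)
00 - C5 - A9 - H3 - F8 - H2 - L4 - 00: 11+3+5+6+1+6+8 = 40  ← best
The minimum is 40.
One optimal route: 00 → C5 → A9 → H3 → F8 → H2 → L4 → 00 (or its reverse).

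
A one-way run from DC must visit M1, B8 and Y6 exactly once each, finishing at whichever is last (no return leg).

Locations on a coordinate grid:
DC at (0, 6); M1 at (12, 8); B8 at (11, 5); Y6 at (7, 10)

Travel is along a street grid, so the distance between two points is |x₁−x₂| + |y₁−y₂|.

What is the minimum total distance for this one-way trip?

There are 3! = 6 possible orderings.
DC → M1 → B8 → Y6: 14+4+9 = 27
DC → M1 → Y6 → B8: 14+7+9 = 30
DC → B8 → M1 → Y6: 12+4+7 = 23
DC → B8 → Y6 → M1: 12+9+7 = 28
DC → Y6 → M1 → B8: 11+7+4 = 22
DC → Y6 → B8 → M1: 11+9+4 = 24
The minimum is 22.
One shortest path: DC → Y6 → M1 → B8.

Shortest open route: 22.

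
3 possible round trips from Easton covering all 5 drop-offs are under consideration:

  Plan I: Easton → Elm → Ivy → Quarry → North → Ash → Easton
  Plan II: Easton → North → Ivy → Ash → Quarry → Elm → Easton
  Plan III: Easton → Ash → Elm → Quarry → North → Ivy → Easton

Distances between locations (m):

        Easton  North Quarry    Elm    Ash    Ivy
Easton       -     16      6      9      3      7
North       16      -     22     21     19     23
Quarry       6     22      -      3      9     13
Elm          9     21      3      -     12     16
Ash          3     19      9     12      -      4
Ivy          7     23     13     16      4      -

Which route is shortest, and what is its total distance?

Shortest is Plan II, total 64 m.

Plan I: 9 + 16 + 13 + 22 + 19 + 3 = 82
Plan II: 16 + 23 + 4 + 9 + 3 + 9 = 64
Plan III: 3 + 12 + 3 + 22 + 23 + 7 = 70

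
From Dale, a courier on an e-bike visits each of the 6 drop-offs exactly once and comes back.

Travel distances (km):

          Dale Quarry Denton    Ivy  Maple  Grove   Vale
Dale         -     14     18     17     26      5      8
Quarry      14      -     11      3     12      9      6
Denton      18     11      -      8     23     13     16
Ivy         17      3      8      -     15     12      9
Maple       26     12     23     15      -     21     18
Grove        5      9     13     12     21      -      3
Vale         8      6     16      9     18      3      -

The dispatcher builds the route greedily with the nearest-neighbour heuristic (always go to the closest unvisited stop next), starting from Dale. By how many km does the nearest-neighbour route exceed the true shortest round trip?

7 km longer than the optimal tour.

Dale: Grove=5, Vale=8, Quarry=14, Ivy=17, Denton=18, Maple=26 ⇒ Grove
Grove: Vale=3, Quarry=9, Ivy=12, Denton=13, Maple=21 ⇒ Vale
Vale: Quarry=6, Ivy=9, Denton=16, Maple=18 ⇒ Quarry
Quarry: Ivy=3, Denton=11, Maple=12 ⇒ Ivy
Ivy: Denton=8, Maple=15 ⇒ Denton
Denton: Maple=23 ⇒ Maple
NN route Dale → Grove → Vale → Quarry → Ivy → Denton → Maple → Dale costs 74.
Optimal: Dale → Denton → Ivy → Quarry → Maple → Vale → Grove → Dale costs 67 (by enumerating all 360 distinct tours).
Excess = 74 − 67 = 7.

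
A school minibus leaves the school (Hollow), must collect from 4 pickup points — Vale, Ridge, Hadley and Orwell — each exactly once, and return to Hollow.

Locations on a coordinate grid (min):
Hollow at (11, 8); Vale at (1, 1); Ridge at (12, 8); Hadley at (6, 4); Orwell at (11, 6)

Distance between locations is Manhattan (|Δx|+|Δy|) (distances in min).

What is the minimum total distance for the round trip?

Shortest round trip = 36 min.

With 4 stops there are 4!/2 = 12 distinct round trips (a route and its reverse cost the same).
Hollow - Vale - Ridge - Hadley - Orwell - Hollow: 17+18+10+7+2 = 54
Hollow - Vale - Ridge - Orwell - Hadley - Hollow: 17+18+3+7+9 = 54
Hollow - Vale - Hadley - Ridge - Orwell - Hollow: 17+8+10+3+2 = 40
Hollow - Vale - Hadley - Orwell - Ridge - Hollow: 17+8+7+3+1 = 36
Hollow - Vale - Orwell - Ridge - Hadley - Hollow: 17+15+3+10+9 = 54
Hollow - Vale - Orwell - Hadley - Ridge - Hollow: 17+15+7+10+1 = 50
Hollow - Ridge - Vale - Hadley - Orwell - Hollow: 1+18+8+7+2 = 36
Hollow - Ridge - Vale - Orwell - Hadley - Hollow: 1+18+15+7+9 = 50
Hollow - Ridge - Hadley - Vale - Orwell - Hollow: 1+10+8+15+2 = 36
Hollow - Ridge - Orwell - Vale - Hadley - Hollow: 1+3+15+8+9 = 36
Hollow - Hadley - Vale - Ridge - Orwell - Hollow: 9+8+18+3+2 = 40
Hollow - Hadley - Ridge - Vale - Orwell - Hollow: 9+10+18+15+2 = 54
The minimum is 36.
One optimal route: Hollow → Vale → Hadley → Orwell → Ridge → Hollow (or its reverse).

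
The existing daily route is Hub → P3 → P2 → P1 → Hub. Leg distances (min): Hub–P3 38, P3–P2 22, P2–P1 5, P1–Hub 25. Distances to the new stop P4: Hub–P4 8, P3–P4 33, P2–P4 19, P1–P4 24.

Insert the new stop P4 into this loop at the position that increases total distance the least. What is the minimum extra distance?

Minimum extra distance: 3 min, inserting P4 between Hub and P3.

Insertion cost between consecutive stops i–j is d(i,P4) + d(P4,j) − d(i,j):
  between Hub and P3: 8 + 33 − 38 = 3
  between P3 and P2: 33 + 19 − 22 = 30
  between P2 and P1: 19 + 24 − 5 = 38
  between P1 and Hub: 24 + 8 − 25 = 7
Cheapest insertion is between Hub and P3, adding 3.
New total = 90 + 3 = 93.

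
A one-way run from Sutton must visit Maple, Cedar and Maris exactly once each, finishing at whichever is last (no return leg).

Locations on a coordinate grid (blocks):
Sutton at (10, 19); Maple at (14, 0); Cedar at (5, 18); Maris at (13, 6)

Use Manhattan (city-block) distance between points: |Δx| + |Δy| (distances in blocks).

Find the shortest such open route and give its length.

Shortest open route: 33 blocks.

There are 3! = 6 possible orderings.
Sutton - Maple - Cedar - Maris: 23+27+20 = 70
Sutton - Maple - Maris - Cedar: 23+7+20 = 50
Sutton - Cedar - Maple - Maris: 6+27+7 = 40
Sutton - Cedar - Maris - Maple: 6+20+7 = 33
Sutton - Maris - Maple - Cedar: 16+7+27 = 50
Sutton - Maris - Cedar - Maple: 16+20+27 = 63
The minimum is 33.
One shortest path: Sutton → Cedar → Maris → Maple.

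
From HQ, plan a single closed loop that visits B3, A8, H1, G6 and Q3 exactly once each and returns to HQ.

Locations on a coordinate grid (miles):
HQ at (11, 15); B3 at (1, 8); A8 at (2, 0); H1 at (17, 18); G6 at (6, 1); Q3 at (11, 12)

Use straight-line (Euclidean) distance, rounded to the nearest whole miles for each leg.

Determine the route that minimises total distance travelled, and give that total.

51 miles — the shortest possible round trip.

HQ-B3-A8-H1-G6-Q3-HQ: 12+8+23+20+12+3 = 78
HQ-B3-A8-H1-Q3-G6-HQ: 12+8+23+8+12+15 = 78
HQ-B3-A8-G6-H1-Q3-HQ: 12+8+4+20+8+3 = 55
HQ-B3-A8-G6-Q3-H1-HQ: 12+8+4+12+8+7 = 51
HQ-B3-A8-Q3-H1-G6-HQ: 12+8+15+8+20+15 = 78
HQ-B3-A8-Q3-G6-H1-HQ: 12+8+15+12+20+7 = 74
HQ-B3-H1-A8-G6-Q3-HQ: 12+19+23+4+12+3 = 73
HQ-B3-H1-A8-Q3-G6-HQ: 12+19+23+15+12+15 = 96
HQ-B3-H1-G6-A8-Q3-HQ: 12+19+20+4+15+3 = 73
HQ-B3-H1-G6-Q3-A8-HQ: 12+19+20+12+15+17 = 95
HQ-B3-H1-Q3-A8-G6-HQ: 12+19+8+15+4+15 = 73
HQ-B3-H1-Q3-G6-A8-HQ: 12+19+8+12+4+17 = 72
HQ-B3-G6-A8-H1-Q3-HQ: 12+9+4+23+8+3 = 59
HQ-B3-G6-A8-Q3-H1-HQ: 12+9+4+15+8+7 = 55
… (46 more)
The minimum is 51.
One optimal route: HQ → B3 → A8 → G6 → Q3 → H1 → HQ (or its reverse).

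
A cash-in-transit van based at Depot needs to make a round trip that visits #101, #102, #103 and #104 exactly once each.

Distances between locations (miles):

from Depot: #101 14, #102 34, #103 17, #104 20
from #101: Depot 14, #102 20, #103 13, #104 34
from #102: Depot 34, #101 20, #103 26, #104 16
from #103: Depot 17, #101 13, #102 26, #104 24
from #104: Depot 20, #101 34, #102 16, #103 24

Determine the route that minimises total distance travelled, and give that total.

There are 12 distinct closed tours to check (reversals are equivalent).
Depot → #101 → #102 → #103 → #104 → Depot: 14+20+26+24+20 = 104
Depot → #101 → #102 → #104 → #103 → Depot: 14+20+16+24+17 = 91
Depot → #101 → #103 → #102 → #104 → Depot: 14+13+26+16+20 = 89
Depot → #101 → #103 → #104 → #102 → Depot: 14+13+24+16+34 = 101
Depot → #101 → #104 → #102 → #103 → Depot: 14+34+16+26+17 = 107
Depot → #101 → #104 → #103 → #102 → Depot: 14+34+24+26+34 = 132
Depot → #102 → #101 → #103 → #104 → Depot: 34+20+13+24+20 = 111
Depot → #102 → #101 → #104 → #103 → Depot: 34+20+34+24+17 = 129
Depot → #102 → #103 → #101 → #104 → Depot: 34+26+13+34+20 = 127
Depot → #102 → #104 → #101 → #103 → Depot: 34+16+34+13+17 = 114
Depot → #103 → #101 → #102 → #104 → Depot: 17+13+20+16+20 = 86
Depot → #103 → #102 → #101 → #104 → Depot: 17+26+20+34+20 = 117
The minimum is 86.
One optimal route: Depot → #103 → #101 → #102 → #104 → Depot (or its reverse).

Shortest round trip = 86 miles.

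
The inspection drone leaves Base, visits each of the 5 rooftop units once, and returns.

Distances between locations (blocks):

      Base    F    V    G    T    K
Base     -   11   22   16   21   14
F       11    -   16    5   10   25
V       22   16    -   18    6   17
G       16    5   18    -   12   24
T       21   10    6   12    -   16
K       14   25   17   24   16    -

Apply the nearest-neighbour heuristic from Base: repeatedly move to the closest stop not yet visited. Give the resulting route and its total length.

65 blocks along Base → F → G → T → V → K → Base.

From Base: distances to unvisited — F=11, K=14, G=16, T=21, V=22. Nearest is F (11).
From F: distances to unvisited — G=5, T=10, V=16, K=25. Nearest is G (5).
From G: distances to unvisited — T=12, V=18, K=24. Nearest is T (12).
From T: distances to unvisited — V=6, K=16. Nearest is V (6).
From V: distances to unvisited — K=17. Nearest is K (17).
Return K→Base: 14.
Total = 11 + 5 + 12 + 6 + 17 + 14 = 65.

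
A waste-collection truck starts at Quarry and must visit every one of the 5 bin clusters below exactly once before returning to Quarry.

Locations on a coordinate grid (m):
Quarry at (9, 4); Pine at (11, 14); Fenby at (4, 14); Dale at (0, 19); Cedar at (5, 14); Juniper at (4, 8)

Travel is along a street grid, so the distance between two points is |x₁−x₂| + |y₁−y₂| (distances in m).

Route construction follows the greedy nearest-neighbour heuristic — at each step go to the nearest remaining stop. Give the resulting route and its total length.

Nearest-neighbour total = 62 m; route Quarry → Juniper → Fenby → Cedar → Pine → Dale → Quarry.

From Quarry: distances to unvisited — Juniper=9, Pine=12, Cedar=14, Fenby=15, Dale=24. Nearest is Juniper (9).
From Juniper: distances to unvisited — Fenby=6, Cedar=7, Pine=13, Dale=15. Nearest is Fenby (6).
From Fenby: distances to unvisited — Cedar=1, Pine=7, Dale=9. Nearest is Cedar (1).
From Cedar: distances to unvisited — Pine=6, Dale=10. Nearest is Pine (6).
From Pine: distances to unvisited — Dale=16. Nearest is Dale (16).
Return Dale→Quarry: 24.
Total = 9 + 6 + 1 + 6 + 16 + 24 = 62.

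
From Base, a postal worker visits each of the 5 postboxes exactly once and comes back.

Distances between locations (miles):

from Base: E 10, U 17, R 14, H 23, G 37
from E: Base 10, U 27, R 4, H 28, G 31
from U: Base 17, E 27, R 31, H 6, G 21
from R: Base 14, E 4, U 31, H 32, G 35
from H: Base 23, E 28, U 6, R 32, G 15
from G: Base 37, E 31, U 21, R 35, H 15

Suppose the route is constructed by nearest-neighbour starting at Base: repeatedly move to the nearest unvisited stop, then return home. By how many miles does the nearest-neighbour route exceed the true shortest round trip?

The nearest-neighbour route is 16 miles longer than optimal.

Base: E=10, R=14, U=17, H=23, G=37 ⇒ E
E: R=4, U=27, H=28, G=31 ⇒ R
R: U=31, H=32, G=35 ⇒ U
U: H=6, G=21 ⇒ H
H: G=15 ⇒ G
NN route Base → E → R → U → H → G → Base costs 103.
Optimal: Base → E → R → G → H → U → Base costs 87 (by enumerating all 60 distinct tours).
Excess = 103 − 87 = 16.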